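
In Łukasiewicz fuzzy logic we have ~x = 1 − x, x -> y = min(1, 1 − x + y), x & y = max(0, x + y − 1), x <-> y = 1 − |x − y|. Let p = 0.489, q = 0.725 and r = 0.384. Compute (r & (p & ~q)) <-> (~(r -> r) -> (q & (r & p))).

0.000

~q = 1 − 0.725 = 0.275
p & ~q = max(0, 0.489 + 0.275 − 1) = max(0, -0.236) = 0.000
r & (p & ~q) = max(0, 0.384 + 0.000 − 1) = max(0, -0.616) = 0.000
r -> r = min(1, 1 − 0.384 + 0.384) = min(1, 1.000) = 1.000
~(r -> r) = 1 − 1.000 = 0.000
r & p = max(0, 0.384 + 0.489 − 1) = max(0, -0.127) = 0.000
q & (r & p) = max(0, 0.725 + 0.000 − 1) = max(0, -0.275) = 0.000
~(r -> r) -> (q & (r & p)) = min(1, 1 − 0.000 + 0.000) = min(1, 1.000) = 1.000
(r & (p & ~q)) <-> (~(r -> r) -> (q & (r & p))) = 1 − |0.000 − 1.000| = 1 − 1.000 = 0.000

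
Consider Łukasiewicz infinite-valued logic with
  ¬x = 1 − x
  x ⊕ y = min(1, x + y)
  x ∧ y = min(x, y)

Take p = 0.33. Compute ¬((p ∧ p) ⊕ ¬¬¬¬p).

p ∧ p = min(0.33, 0.33) = 0.33
¬p = 1 − 0.33 = 0.67
¬¬p = 1 − 0.67 = 0.33
¬¬¬p = 1 − 0.33 = 0.67
¬¬¬¬p = 1 − 0.67 = 0.33
(p ∧ p) ⊕ ¬¬¬¬p = min(1, 0.33 + 0.33) = min(1, 0.66) = 0.66
¬((p ∧ p) ⊕ ¬¬¬¬p) = 1 − 0.66 = 0.34

0.34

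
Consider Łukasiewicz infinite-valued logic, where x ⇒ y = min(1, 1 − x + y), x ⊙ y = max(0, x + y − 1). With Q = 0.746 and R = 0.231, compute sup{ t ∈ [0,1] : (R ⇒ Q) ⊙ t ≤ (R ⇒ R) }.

1.000

R ⇒ Q = min(1, 1 − 0.231 + 0.746) = min(1, 1.515) = 1.000
So the left factor is R ⇒ Q = 1.000.
R ⇒ R = min(1, 1 − 0.231 + 0.231) = min(1, 1.000) = 1.000
So the right-hand bound is R ⇒ R = 1.000.
The residuum of the Łukasiewicz t-norm gives the supremum: min(1, 1 − 1.000 + 1.000).
1 − 1.000 + 1.000 = 1.000, so t = min(1, 1.000) = 1.000.
Check: 1.000 ⊙ 1.000 = max(0, 1.000) = 1.000 ≤ 1.000.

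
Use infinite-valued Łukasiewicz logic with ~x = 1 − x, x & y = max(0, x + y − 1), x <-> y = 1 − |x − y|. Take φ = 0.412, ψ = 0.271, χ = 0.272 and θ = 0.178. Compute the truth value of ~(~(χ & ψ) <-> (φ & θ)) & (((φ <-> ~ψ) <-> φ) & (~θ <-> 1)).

0.551

χ & ψ = max(0, 0.272 + 0.271 − 1) = max(0, -0.457) = 0.000
~(χ & ψ) = 1 − 0.000 = 1.000
φ & θ = max(0, 0.412 + 0.178 − 1) = max(0, -0.410) = 0.000
~(χ & ψ) <-> (φ & θ) = 1 − |1.000 − 0.000| = 1 − 1.000 = 0.000
~(~(χ & ψ) <-> (φ & θ)) = 1 − 0.000 = 1.000
~ψ = 1 − 0.271 = 0.729
φ <-> ~ψ = 1 − |0.412 − 0.729| = 1 − 0.317 = 0.683
(φ <-> ~ψ) <-> φ = 1 − |0.683 − 0.412| = 1 − 0.271 = 0.729
~θ = 1 − 0.178 = 0.822
~θ <-> 1 = 1 − |0.822 − 1.000| = 1 − 0.178 = 0.822
((φ <-> ~ψ) <-> φ) & (~θ <-> 1) = max(0, 0.729 + 0.822 − 1) = max(0, 0.551) = 0.551
~(~(χ & ψ) <-> (φ & θ)) & (((φ <-> ~ψ) <-> φ) & (~θ <-> 1)) = max(0, 1.000 + 0.551 − 1) = max(0, 0.551) = 0.551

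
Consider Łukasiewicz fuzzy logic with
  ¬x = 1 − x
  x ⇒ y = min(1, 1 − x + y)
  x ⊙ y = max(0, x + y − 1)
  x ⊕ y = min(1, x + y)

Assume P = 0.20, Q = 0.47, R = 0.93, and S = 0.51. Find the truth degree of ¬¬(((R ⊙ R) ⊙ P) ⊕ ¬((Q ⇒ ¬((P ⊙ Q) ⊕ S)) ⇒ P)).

R ⊙ R = max(0, 0.93 + 0.93 − 1) = max(0, 0.86) = 0.86
(R ⊙ R) ⊙ P = max(0, 0.86 + 0.20 − 1) = max(0, 0.06) = 0.06
P ⊙ Q = max(0, 0.20 + 0.47 − 1) = max(0, -0.33) = 0.00
(P ⊙ Q) ⊕ S = min(1, 0.00 + 0.51) = min(1, 0.51) = 0.51
¬((P ⊙ Q) ⊕ S) = 1 − 0.51 = 0.49
Q ⇒ ¬((P ⊙ Q) ⊕ S) = min(1, 1 − 0.47 + 0.49) = min(1, 1.02) = 1.00
(Q ⇒ ¬((P ⊙ Q) ⊕ S)) ⇒ P = min(1, 1 − 1.00 + 0.20) = min(1, 0.20) = 0.20
¬((Q ⇒ ¬((P ⊙ Q) ⊕ S)) ⇒ P) = 1 − 0.20 = 0.80
((R ⊙ R) ⊙ P) ⊕ ¬((Q ⇒ ¬((P ⊙ Q) ⊕ S)) ⇒ P) = min(1, 0.06 + 0.80) = min(1, 0.86) = 0.86
¬(((R ⊙ R) ⊙ P) ⊕ ¬((Q ⇒ ¬((P ⊙ Q) ⊕ S)) ⇒ P)) = 1 − 0.86 = 0.14
¬¬(((R ⊙ R) ⊙ P) ⊕ ¬((Q ⇒ ¬((P ⊙ Q) ⊕ S)) ⇒ P)) = 1 − 0.14 = 0.86

0.86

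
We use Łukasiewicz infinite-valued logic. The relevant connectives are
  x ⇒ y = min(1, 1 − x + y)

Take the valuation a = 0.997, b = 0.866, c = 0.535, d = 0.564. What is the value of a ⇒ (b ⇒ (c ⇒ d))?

c ⇒ d = min(1, 1 − 0.535 + 0.564) = min(1, 1.029) = 1.000
b ⇒ (c ⇒ d) = min(1, 1 − 0.866 + 1.000) = min(1, 1.134) = 1.000
a ⇒ (b ⇒ (c ⇒ d)) = min(1, 1 − 0.997 + 1.000) = min(1, 1.003) = 1.000

1.000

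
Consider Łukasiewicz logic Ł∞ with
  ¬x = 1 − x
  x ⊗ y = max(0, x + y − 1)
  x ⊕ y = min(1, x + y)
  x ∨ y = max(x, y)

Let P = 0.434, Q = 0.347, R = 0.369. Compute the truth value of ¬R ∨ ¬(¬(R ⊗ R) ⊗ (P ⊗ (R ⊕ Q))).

¬R = 1 − 0.369 = 0.631
R ⊗ R = max(0, 0.369 + 0.369 − 1) = max(0, -0.262) = 0.000
¬(R ⊗ R) = 1 − 0.000 = 1.000
R ⊕ Q = min(1, 0.369 + 0.347) = min(1, 0.716) = 0.716
P ⊗ (R ⊕ Q) = max(0, 0.434 + 0.716 − 1) = max(0, 0.150) = 0.150
¬(R ⊗ R) ⊗ (P ⊗ (R ⊕ Q)) = max(0, 1.000 + 0.150 − 1) = max(0, 0.150) = 0.150
¬(¬(R ⊗ R) ⊗ (P ⊗ (R ⊕ Q))) = 1 − 0.150 = 0.850
¬R ∨ ¬(¬(R ⊗ R) ⊗ (P ⊗ (R ⊕ Q))) = max(0.631, 0.850) = 0.850

0.850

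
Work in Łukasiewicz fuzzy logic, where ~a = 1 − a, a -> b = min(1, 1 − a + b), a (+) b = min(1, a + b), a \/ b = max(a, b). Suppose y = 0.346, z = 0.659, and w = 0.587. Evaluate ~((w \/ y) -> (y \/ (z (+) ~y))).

0.000

w \/ y = max(0.587, 0.346) = 0.587
~y = 1 − 0.346 = 0.654
z (+) ~y = min(1, 0.659 + 0.654) = min(1, 1.313) = 1.000
y \/ (z (+) ~y) = max(0.346, 1.000) = 1.000
(w \/ y) -> (y \/ (z (+) ~y)) = min(1, 1 − 0.587 + 1.000) = min(1, 1.413) = 1.000
~((w \/ y) -> (y \/ (z (+) ~y))) = 1 − 1.000 = 0.000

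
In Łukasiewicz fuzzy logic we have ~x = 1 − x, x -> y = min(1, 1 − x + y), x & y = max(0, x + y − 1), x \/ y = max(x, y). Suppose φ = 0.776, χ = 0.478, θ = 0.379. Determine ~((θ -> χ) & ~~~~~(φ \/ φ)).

θ -> χ = min(1, 1 − 0.379 + 0.478) = min(1, 1.099) = 1.000
φ \/ φ = max(0.776, 0.776) = 0.776
~(φ \/ φ) = 1 − 0.776 = 0.224
~~(φ \/ φ) = 1 − 0.224 = 0.776
~~~(φ \/ φ) = 1 − 0.776 = 0.224
~~~~(φ \/ φ) = 1 − 0.224 = 0.776
~~~~~(φ \/ φ) = 1 − 0.776 = 0.224
(θ -> χ) & ~~~~~(φ \/ φ) = max(0, 1.000 + 0.224 − 1) = max(0, 0.224) = 0.224
~((θ -> χ) & ~~~~~(φ \/ φ)) = 1 − 0.224 = 0.776

0.776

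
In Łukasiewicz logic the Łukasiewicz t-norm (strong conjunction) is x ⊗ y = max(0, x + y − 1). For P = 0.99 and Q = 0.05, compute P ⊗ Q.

P ⊗ Q = max(0, 0.99 + 0.05 − 1) = max(0, 0.04) = 0.04
For comparison, the Gödel (minimum) t-norm min(x, y) would give 0.05.

0.04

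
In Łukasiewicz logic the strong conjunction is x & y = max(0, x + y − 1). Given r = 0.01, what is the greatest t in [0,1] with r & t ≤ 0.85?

The residuum of the Łukasiewicz t-norm gives the supremum: min(1, 1 − 0.01 + 0.85).
1 − 0.01 + 0.85 = 1.84, so t = min(1, 1.84) = 1.00.
Check: 0.01 & 1.00 = max(0, 0.01) = 0.01 ≤ 0.85.

1.00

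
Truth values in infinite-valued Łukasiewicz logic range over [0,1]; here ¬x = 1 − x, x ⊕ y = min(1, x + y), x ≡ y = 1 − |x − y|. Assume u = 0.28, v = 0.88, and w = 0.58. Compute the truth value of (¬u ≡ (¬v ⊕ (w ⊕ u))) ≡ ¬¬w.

¬u = 1 − 0.28 = 0.72
¬v = 1 − 0.88 = 0.12
w ⊕ u = min(1, 0.58 + 0.28) = min(1, 0.86) = 0.86
¬v ⊕ (w ⊕ u) = min(1, 0.12 + 0.86) = min(1, 0.98) = 0.98
¬u ≡ (¬v ⊕ (w ⊕ u)) = 1 − |0.72 − 0.98| = 1 − 0.26 = 0.74
¬w = 1 − 0.58 = 0.42
¬¬w = 1 − 0.42 = 0.58
(¬u ≡ (¬v ⊕ (w ⊕ u))) ≡ ¬¬w = 1 − |0.74 − 0.58| = 1 − 0.16 = 0.84

0.84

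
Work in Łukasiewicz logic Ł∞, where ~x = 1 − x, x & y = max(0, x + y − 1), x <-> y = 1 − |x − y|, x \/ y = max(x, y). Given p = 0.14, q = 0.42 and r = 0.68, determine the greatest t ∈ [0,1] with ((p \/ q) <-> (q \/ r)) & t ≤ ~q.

p \/ q = max(0.14, 0.42) = 0.42
q \/ r = max(0.42, 0.68) = 0.68
(p \/ q) <-> (q \/ r) = 1 − |0.42 − 0.68| = 1 − 0.26 = 0.74
So the left factor is (p \/ q) <-> (q \/ r) = 0.74.
~q = 1 − 0.42 = 0.58
So the right-hand bound is ~q = 0.58.
The residuum of the Łukasiewicz t-norm gives the supremum: min(1, 1 − 0.74 + 0.58).
1 − 0.74 + 0.58 = 0.84, so t = min(1, 0.84) = 0.84.
Check: 0.74 & 0.84 = max(0, 0.58) = 0.58 ≤ 0.58.

0.84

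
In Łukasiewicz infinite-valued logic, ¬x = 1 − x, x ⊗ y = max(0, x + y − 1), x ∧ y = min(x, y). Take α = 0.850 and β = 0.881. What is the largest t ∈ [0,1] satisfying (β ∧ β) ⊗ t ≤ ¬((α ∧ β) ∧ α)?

0.269

β ∧ β = min(0.881, 0.881) = 0.881
So the left factor is β ∧ β = 0.881.
α ∧ β = min(0.850, 0.881) = 0.850
(α ∧ β) ∧ α = min(0.850, 0.850) = 0.850
¬((α ∧ β) ∧ α) = 1 − 0.850 = 0.150
So the right-hand bound is ¬((α ∧ β) ∧ α) = 0.150.
The residuum of the Łukasiewicz t-norm gives the supremum: min(1, 1 − 0.881 + 0.150).
1 − 0.881 + 0.150 = 0.269, so t = min(1, 0.269) = 0.269.
Check: 0.881 ⊗ 0.269 = max(0, 0.150) = 0.150 ≤ 0.150.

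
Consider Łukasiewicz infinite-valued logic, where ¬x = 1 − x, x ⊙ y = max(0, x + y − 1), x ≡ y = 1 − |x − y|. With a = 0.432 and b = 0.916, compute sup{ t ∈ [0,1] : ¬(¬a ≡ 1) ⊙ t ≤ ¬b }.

¬a = 1 − 0.432 = 0.568
¬a ≡ 1 = 1 − |0.568 − 1.000| = 1 − 0.432 = 0.568
¬(¬a ≡ 1) = 1 − 0.568 = 0.432
So the left factor is ¬(¬a ≡ 1) = 0.432.
¬b = 1 − 0.916 = 0.084
So the right-hand bound is ¬b = 0.084.
The residuum of the Łukasiewicz t-norm gives the supremum: min(1, 1 − 0.432 + 0.084).
1 − 0.432 + 0.084 = 0.652, so t = min(1, 0.652) = 0.652.
Check: 0.432 ⊙ 0.652 = max(0, 0.084) = 0.084 ≤ 0.084.

0.652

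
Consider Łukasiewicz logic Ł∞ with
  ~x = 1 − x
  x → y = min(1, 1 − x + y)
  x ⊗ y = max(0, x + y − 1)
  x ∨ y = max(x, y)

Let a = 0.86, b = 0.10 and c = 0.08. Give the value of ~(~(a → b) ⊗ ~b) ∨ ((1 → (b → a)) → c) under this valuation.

0.34

a → b = min(1, 1 − 0.86 + 0.10) = min(1, 0.24) = 0.24
~(a → b) = 1 − 0.24 = 0.76
~b = 1 − 0.10 = 0.90
~(a → b) ⊗ ~b = max(0, 0.76 + 0.90 − 1) = max(0, 0.66) = 0.66
~(~(a → b) ⊗ ~b) = 1 − 0.66 = 0.34
b → a = min(1, 1 − 0.10 + 0.86) = min(1, 1.76) = 1.00
1 → (b → a) = min(1, 1 − 1.00 + 1.00) = min(1, 1.00) = 1.00
(1 → (b → a)) → c = min(1, 1 − 1.00 + 0.08) = min(1, 0.08) = 0.08
~(~(a → b) ⊗ ~b) ∨ ((1 → (b → a)) → c) = max(0.34, 0.08) = 0.34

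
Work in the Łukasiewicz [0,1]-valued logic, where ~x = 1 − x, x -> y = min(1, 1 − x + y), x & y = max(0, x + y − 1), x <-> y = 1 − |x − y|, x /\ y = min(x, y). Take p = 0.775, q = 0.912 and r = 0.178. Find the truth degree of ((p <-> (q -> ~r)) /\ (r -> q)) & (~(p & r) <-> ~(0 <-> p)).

~r = 1 − 0.178 = 0.822
q -> ~r = min(1, 1 − 0.912 + 0.822) = min(1, 0.910) = 0.910
p <-> (q -> ~r) = 1 − |0.775 − 0.910| = 1 − 0.135 = 0.865
r -> q = min(1, 1 − 0.178 + 0.912) = min(1, 1.734) = 1.000
(p <-> (q -> ~r)) /\ (r -> q) = min(0.865, 1.000) = 0.865
p & r = max(0, 0.775 + 0.178 − 1) = max(0, -0.047) = 0.000
~(p & r) = 1 − 0.000 = 1.000
0 <-> p = 1 − |0.000 − 0.775| = 1 − 0.775 = 0.225
~(0 <-> p) = 1 − 0.225 = 0.775
~(p & r) <-> ~(0 <-> p) = 1 − |1.000 − 0.775| = 1 − 0.225 = 0.775
((p <-> (q -> ~r)) /\ (r -> q)) & (~(p & r) <-> ~(0 <-> p)) = max(0, 0.865 + 0.775 − 1) = max(0, 0.640) = 0.640

0.640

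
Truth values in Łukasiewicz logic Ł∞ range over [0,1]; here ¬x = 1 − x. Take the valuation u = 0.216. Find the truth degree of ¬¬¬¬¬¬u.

¬u = 1 − 0.216 = 0.784
¬¬u = 1 − 0.784 = 0.216
¬¬¬u = 1 − 0.216 = 0.784
¬¬¬¬u = 1 − 0.784 = 0.216
¬¬¬¬¬u = 1 − 0.216 = 0.784
¬¬¬¬¬¬u = 1 − 0.784 = 0.216

0.216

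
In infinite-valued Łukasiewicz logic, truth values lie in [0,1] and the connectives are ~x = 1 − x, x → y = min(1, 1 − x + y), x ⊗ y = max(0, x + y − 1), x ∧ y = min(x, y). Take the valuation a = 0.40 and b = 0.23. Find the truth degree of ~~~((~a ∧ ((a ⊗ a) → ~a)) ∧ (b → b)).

~a = 1 − 0.40 = 0.60
a ⊗ a = max(0, 0.40 + 0.40 − 1) = max(0, -0.20) = 0.00
(a ⊗ a) → ~a = min(1, 1 − 0.00 + 0.60) = min(1, 1.60) = 1.00
~a ∧ ((a ⊗ a) → ~a) = min(0.60, 1.00) = 0.60
b → b = min(1, 1 − 0.23 + 0.23) = min(1, 1.00) = 1.00
(~a ∧ ((a ⊗ a) → ~a)) ∧ (b → b) = min(0.60, 1.00) = 0.60
~((~a ∧ ((a ⊗ a) → ~a)) ∧ (b → b)) = 1 − 0.60 = 0.40
~~((~a ∧ ((a ⊗ a) → ~a)) ∧ (b → b)) = 1 − 0.40 = 0.60
~~~((~a ∧ ((a ⊗ a) → ~a)) ∧ (b → b)) = 1 − 0.60 = 0.40

0.40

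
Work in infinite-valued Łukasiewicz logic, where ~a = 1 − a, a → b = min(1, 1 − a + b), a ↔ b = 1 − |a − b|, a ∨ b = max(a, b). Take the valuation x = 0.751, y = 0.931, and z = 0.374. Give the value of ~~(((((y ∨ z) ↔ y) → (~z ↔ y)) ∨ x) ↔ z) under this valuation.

0.623

y ∨ z = max(0.931, 0.374) = 0.931
(y ∨ z) ↔ y = 1 − |0.931 − 0.931| = 1 − 0.000 = 1.000
~z = 1 − 0.374 = 0.626
~z ↔ y = 1 − |0.626 − 0.931| = 1 − 0.305 = 0.695
((y ∨ z) ↔ y) → (~z ↔ y) = min(1, 1 − 1.000 + 0.695) = min(1, 0.695) = 0.695
(((y ∨ z) ↔ y) → (~z ↔ y)) ∨ x = max(0.695, 0.751) = 0.751
((((y ∨ z) ↔ y) → (~z ↔ y)) ∨ x) ↔ z = 1 − |0.751 − 0.374| = 1 − 0.377 = 0.623
~(((((y ∨ z) ↔ y) → (~z ↔ y)) ∨ x) ↔ z) = 1 − 0.623 = 0.377
~~(((((y ∨ z) ↔ y) → (~z ↔ y)) ∨ x) ↔ z) = 1 − 0.377 = 0.623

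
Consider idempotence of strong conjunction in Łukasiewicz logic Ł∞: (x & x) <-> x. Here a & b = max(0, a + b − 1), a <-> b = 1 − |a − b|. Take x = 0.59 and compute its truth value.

0.59

x & x = max(0, 0.59 + 0.59 − 1) = max(0, 0.18) = 0.18
(x & x) <-> x = 1 − |0.18 − 0.59| = 1 − 0.41 = 0.59
(The value 0.59 < 1 shows this instance is not satisfied; fails in Ł∞ since a ⊗ a = max(0, 2a−1) ≠ a in general.)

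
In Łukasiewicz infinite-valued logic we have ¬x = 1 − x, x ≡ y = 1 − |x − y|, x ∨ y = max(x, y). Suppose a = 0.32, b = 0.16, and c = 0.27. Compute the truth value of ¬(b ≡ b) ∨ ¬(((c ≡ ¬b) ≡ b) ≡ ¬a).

0.05

b ≡ b = 1 − |0.16 − 0.16| = 1 − 0.00 = 1.00
¬(b ≡ b) = 1 − 1.00 = 0.00
¬b = 1 − 0.16 = 0.84
c ≡ ¬b = 1 − |0.27 − 0.84| = 1 − 0.57 = 0.43
(c ≡ ¬b) ≡ b = 1 − |0.43 − 0.16| = 1 − 0.27 = 0.73
¬a = 1 − 0.32 = 0.68
((c ≡ ¬b) ≡ b) ≡ ¬a = 1 − |0.73 − 0.68| = 1 − 0.05 = 0.95
¬(((c ≡ ¬b) ≡ b) ≡ ¬a) = 1 − 0.95 = 0.05
¬(b ≡ b) ∨ ¬(((c ≡ ¬b) ≡ b) ≡ ¬a) = max(0.00, 0.05) = 0.05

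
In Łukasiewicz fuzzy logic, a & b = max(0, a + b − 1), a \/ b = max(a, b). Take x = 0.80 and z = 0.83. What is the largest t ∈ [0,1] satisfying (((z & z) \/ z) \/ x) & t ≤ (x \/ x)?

0.97

z & z = max(0, 0.83 + 0.83 − 1) = max(0, 0.66) = 0.66
(z & z) \/ z = max(0.66, 0.83) = 0.83
((z & z) \/ z) \/ x = max(0.83, 0.80) = 0.83
So the left factor is ((z & z) \/ z) \/ x = 0.83.
x \/ x = max(0.80, 0.80) = 0.80
So the right-hand bound is x \/ x = 0.80.
The residuum of the Łukasiewicz t-norm gives the supremum: min(1, 1 − 0.83 + 0.80).
1 − 0.83 + 0.80 = 0.97, so t = min(1, 0.97) = 0.97.
Check: 0.83 & 0.97 = max(0, 0.80) = 0.80 ≤ 0.80.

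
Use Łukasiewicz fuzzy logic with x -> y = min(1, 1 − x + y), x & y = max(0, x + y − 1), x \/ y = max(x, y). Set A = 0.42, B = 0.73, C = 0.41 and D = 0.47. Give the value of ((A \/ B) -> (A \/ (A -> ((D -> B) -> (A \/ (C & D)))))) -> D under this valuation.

0.47

A \/ B = max(0.42, 0.73) = 0.73
D -> B = min(1, 1 − 0.47 + 0.73) = min(1, 1.26) = 1.00
C & D = max(0, 0.41 + 0.47 − 1) = max(0, -0.12) = 0.00
A \/ (C & D) = max(0.42, 0.00) = 0.42
(D -> B) -> (A \/ (C & D)) = min(1, 1 − 1.00 + 0.42) = min(1, 0.42) = 0.42
A -> ((D -> B) -> (A \/ (C & D))) = min(1, 1 − 0.42 + 0.42) = min(1, 1.00) = 1.00
A \/ (A -> ((D -> B) -> (A \/ (C & D)))) = max(0.42, 1.00) = 1.00
(A \/ B) -> (A \/ (A -> ((D -> B) -> (A \/ (C & D))))) = min(1, 1 − 0.73 + 1.00) = min(1, 1.27) = 1.00
((A \/ B) -> (A \/ (A -> ((D -> B) -> (A \/ (C & D)))))) -> D = min(1, 1 − 1.00 + 0.47) = min(1, 0.47) = 0.47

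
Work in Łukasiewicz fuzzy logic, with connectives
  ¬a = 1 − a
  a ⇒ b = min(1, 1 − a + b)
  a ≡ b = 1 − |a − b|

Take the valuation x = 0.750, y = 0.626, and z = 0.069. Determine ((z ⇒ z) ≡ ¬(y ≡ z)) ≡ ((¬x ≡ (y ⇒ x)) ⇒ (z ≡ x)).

z ⇒ z = min(1, 1 − 0.069 + 0.069) = min(1, 1.000) = 1.000
y ≡ z = 1 − |0.626 − 0.069| = 1 − 0.557 = 0.443
¬(y ≡ z) = 1 − 0.443 = 0.557
(z ⇒ z) ≡ ¬(y ≡ z) = 1 − |1.000 − 0.557| = 1 − 0.443 = 0.557
¬x = 1 − 0.750 = 0.250
y ⇒ x = min(1, 1 − 0.626 + 0.750) = min(1, 1.124) = 1.000
¬x ≡ (y ⇒ x) = 1 − |0.250 − 1.000| = 1 − 0.750 = 0.250
z ≡ x = 1 − |0.069 − 0.750| = 1 − 0.681 = 0.319
(¬x ≡ (y ⇒ x)) ⇒ (z ≡ x) = min(1, 1 − 0.250 + 0.319) = min(1, 1.069) = 1.000
((z ⇒ z) ≡ ¬(y ≡ z)) ≡ ((¬x ≡ (y ⇒ x)) ⇒ (z ≡ x)) = 1 − |0.557 − 1.000| = 1 − 0.443 = 0.557

0.557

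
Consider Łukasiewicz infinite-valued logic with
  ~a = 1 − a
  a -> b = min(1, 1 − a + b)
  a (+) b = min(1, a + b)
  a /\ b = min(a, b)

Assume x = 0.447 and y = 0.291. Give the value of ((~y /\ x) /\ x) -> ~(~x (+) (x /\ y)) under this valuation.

~y = 1 − 0.291 = 0.709
~y /\ x = min(0.709, 0.447) = 0.447
(~y /\ x) /\ x = min(0.447, 0.447) = 0.447
~x = 1 − 0.447 = 0.553
x /\ y = min(0.447, 0.291) = 0.291
~x (+) (x /\ y) = min(1, 0.553 + 0.291) = min(1, 0.844) = 0.844
~(~x (+) (x /\ y)) = 1 − 0.844 = 0.156
((~y /\ x) /\ x) -> ~(~x (+) (x /\ y)) = min(1, 1 − 0.447 + 0.156) = min(1, 0.709) = 0.709

0.709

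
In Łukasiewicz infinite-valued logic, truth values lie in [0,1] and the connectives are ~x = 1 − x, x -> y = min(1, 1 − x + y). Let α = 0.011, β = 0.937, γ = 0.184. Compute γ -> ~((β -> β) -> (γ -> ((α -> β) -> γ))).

0.816

β -> β = min(1, 1 − 0.937 + 0.937) = min(1, 1.000) = 1.000
α -> β = min(1, 1 − 0.011 + 0.937) = min(1, 1.926) = 1.000
(α -> β) -> γ = min(1, 1 − 1.000 + 0.184) = min(1, 0.184) = 0.184
γ -> ((α -> β) -> γ) = min(1, 1 − 0.184 + 0.184) = min(1, 1.000) = 1.000
(β -> β) -> (γ -> ((α -> β) -> γ)) = min(1, 1 − 1.000 + 1.000) = min(1, 1.000) = 1.000
~((β -> β) -> (γ -> ((α -> β) -> γ))) = 1 − 1.000 = 0.000
γ -> ~((β -> β) -> (γ -> ((α -> β) -> γ))) = min(1, 1 − 0.184 + 0.000) = min(1, 0.816) = 0.816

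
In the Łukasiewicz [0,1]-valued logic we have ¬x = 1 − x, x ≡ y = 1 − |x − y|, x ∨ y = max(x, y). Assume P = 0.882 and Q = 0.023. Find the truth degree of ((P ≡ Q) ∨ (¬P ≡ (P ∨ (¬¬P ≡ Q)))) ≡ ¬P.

P ≡ Q = 1 − |0.882 − 0.023| = 1 − 0.859 = 0.141
¬P = 1 − 0.882 = 0.118
¬¬P = 1 − 0.118 = 0.882
¬¬P ≡ Q = 1 − |0.882 − 0.023| = 1 − 0.859 = 0.141
P ∨ (¬¬P ≡ Q) = max(0.882, 0.141) = 0.882
¬P ≡ (P ∨ (¬¬P ≡ Q)) = 1 − |0.118 − 0.882| = 1 − 0.764 = 0.236
(P ≡ Q) ∨ (¬P ≡ (P ∨ (¬¬P ≡ Q))) = max(0.141, 0.236) = 0.236
((P ≡ Q) ∨ (¬P ≡ (P ∨ (¬¬P ≡ Q)))) ≡ ¬P = 1 − |0.236 − 0.118| = 1 − 0.118 = 0.882

0.882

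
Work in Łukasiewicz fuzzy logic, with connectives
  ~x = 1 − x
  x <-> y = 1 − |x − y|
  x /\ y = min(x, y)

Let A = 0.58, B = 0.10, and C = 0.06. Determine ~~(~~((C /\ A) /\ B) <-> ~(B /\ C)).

C /\ A = min(0.06, 0.58) = 0.06
(C /\ A) /\ B = min(0.06, 0.10) = 0.06
~((C /\ A) /\ B) = 1 − 0.06 = 0.94
~~((C /\ A) /\ B) = 1 − 0.94 = 0.06
B /\ C = min(0.10, 0.06) = 0.06
~(B /\ C) = 1 − 0.06 = 0.94
~~((C /\ A) /\ B) <-> ~(B /\ C) = 1 − |0.06 − 0.94| = 1 − 0.88 = 0.12
~(~~((C /\ A) /\ B) <-> ~(B /\ C)) = 1 − 0.12 = 0.88
~~(~~((C /\ A) /\ B) <-> ~(B /\ C)) = 1 − 0.88 = 0.12

0.12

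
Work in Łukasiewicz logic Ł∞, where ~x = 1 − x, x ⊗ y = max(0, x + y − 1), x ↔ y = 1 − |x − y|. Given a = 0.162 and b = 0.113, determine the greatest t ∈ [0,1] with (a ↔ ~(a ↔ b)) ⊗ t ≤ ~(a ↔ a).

0.113

a ↔ b = 1 − |0.162 − 0.113| = 1 − 0.049 = 0.951
~(a ↔ b) = 1 − 0.951 = 0.049
a ↔ ~(a ↔ b) = 1 − |0.162 − 0.049| = 1 − 0.113 = 0.887
So the left factor is a ↔ ~(a ↔ b) = 0.887.
a ↔ a = 1 − |0.162 − 0.162| = 1 − 0.000 = 1.000
~(a ↔ a) = 1 − 1.000 = 0.000
So the right-hand bound is ~(a ↔ a) = 0.000.
The residuum of the Łukasiewicz t-norm gives the supremum: min(1, 1 − 0.887 + 0.000).
1 − 0.887 + 0.000 = 0.113, so t = min(1, 0.113) = 0.113.
Check: 0.887 ⊗ 0.113 = max(0, 0.000) = 0.000 ≤ 0.000.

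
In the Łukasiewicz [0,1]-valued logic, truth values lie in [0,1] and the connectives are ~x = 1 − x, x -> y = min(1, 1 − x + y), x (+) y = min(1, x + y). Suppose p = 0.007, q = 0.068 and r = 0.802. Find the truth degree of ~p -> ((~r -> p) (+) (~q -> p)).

~p = 1 − 0.007 = 0.993
~r = 1 − 0.802 = 0.198
~r -> p = min(1, 1 − 0.198 + 0.007) = min(1, 0.809) = 0.809
~q = 1 − 0.068 = 0.932
~q -> p = min(1, 1 − 0.932 + 0.007) = min(1, 0.075) = 0.075
(~r -> p) (+) (~q -> p) = min(1, 0.809 + 0.075) = min(1, 0.884) = 0.884
~p -> ((~r -> p) (+) (~q -> p)) = min(1, 1 − 0.993 + 0.884) = min(1, 0.891) = 0.891

0.891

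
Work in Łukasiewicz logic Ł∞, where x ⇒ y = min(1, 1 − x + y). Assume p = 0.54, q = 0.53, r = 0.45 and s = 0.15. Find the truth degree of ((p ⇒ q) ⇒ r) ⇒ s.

p ⇒ q = min(1, 1 − 0.54 + 0.53) = min(1, 0.99) = 0.99
(p ⇒ q) ⇒ r = min(1, 1 − 0.99 + 0.45) = min(1, 0.46) = 0.46
((p ⇒ q) ⇒ r) ⇒ s = min(1, 1 − 0.46 + 0.15) = min(1, 0.69) = 0.69

0.69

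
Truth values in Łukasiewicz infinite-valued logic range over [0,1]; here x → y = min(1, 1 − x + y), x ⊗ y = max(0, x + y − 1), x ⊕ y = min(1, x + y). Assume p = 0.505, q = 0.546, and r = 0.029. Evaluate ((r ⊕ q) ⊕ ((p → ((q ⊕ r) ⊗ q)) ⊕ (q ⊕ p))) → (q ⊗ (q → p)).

r ⊕ q = min(1, 0.029 + 0.546) = min(1, 0.575) = 0.575
q ⊕ r = min(1, 0.546 + 0.029) = min(1, 0.575) = 0.575
(q ⊕ r) ⊗ q = max(0, 0.575 + 0.546 − 1) = max(0, 0.121) = 0.121
p → ((q ⊕ r) ⊗ q) = min(1, 1 − 0.505 + 0.121) = min(1, 0.616) = 0.616
q ⊕ p = min(1, 0.546 + 0.505) = min(1, 1.051) = 1.000
(p → ((q ⊕ r) ⊗ q)) ⊕ (q ⊕ p) = min(1, 0.616 + 1.000) = min(1, 1.616) = 1.000
(r ⊕ q) ⊕ ((p → ((q ⊕ r) ⊗ q)) ⊕ (q ⊕ p)) = min(1, 0.575 + 1.000) = min(1, 1.575) = 1.000
q → p = min(1, 1 − 0.546 + 0.505) = min(1, 0.959) = 0.959
q ⊗ (q → p) = max(0, 0.546 + 0.959 − 1) = max(0, 0.505) = 0.505
((r ⊕ q) ⊕ ((p → ((q ⊕ r) ⊗ q)) ⊕ (q ⊕ p))) → (q ⊗ (q → p)) = min(1, 1 − 1.000 + 0.505) = min(1, 0.505) = 0.505

0.505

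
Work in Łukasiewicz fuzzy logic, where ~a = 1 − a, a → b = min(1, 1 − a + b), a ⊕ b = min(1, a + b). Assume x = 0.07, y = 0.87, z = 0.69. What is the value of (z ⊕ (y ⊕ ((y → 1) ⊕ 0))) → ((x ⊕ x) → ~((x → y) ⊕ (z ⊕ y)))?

0.86

y → 1 = min(1, 1 − 0.87 + 1.00) = min(1, 1.13) = 1.00
(y → 1) ⊕ 0 = min(1, 1.00 + 0.00) = min(1, 1.00) = 1.00
y ⊕ ((y → 1) ⊕ 0) = min(1, 0.87 + 1.00) = min(1, 1.87) = 1.00
z ⊕ (y ⊕ ((y → 1) ⊕ 0)) = min(1, 0.69 + 1.00) = min(1, 1.69) = 1.00
x ⊕ x = min(1, 0.07 + 0.07) = min(1, 0.14) = 0.14
x → y = min(1, 1 − 0.07 + 0.87) = min(1, 1.80) = 1.00
z ⊕ y = min(1, 0.69 + 0.87) = min(1, 1.56) = 1.00
(x → y) ⊕ (z ⊕ y) = min(1, 1.00 + 1.00) = min(1, 2.00) = 1.00
~((x → y) ⊕ (z ⊕ y)) = 1 − 1.00 = 0.00
(x ⊕ x) → ~((x → y) ⊕ (z ⊕ y)) = min(1, 1 − 0.14 + 0.00) = min(1, 0.86) = 0.86
(z ⊕ (y ⊕ ((y → 1) ⊕ 0))) → ((x ⊕ x) → ~((x → y) ⊕ (z ⊕ y))) = min(1, 1 − 1.00 + 0.86) = min(1, 0.86) = 0.86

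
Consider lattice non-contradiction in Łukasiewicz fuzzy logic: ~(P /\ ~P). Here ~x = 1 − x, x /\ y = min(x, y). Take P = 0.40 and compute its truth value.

0.60

~P = 1 − 0.40 = 0.60
P /\ ~P = min(0.40, 0.60) = 0.40
~(P /\ ~P) = 1 − 0.40 = 0.60
(The value 0.60 < 1 shows this instance is not satisfied; not a Ł∞-tautology — its value is 1 − min(a, 1−a).)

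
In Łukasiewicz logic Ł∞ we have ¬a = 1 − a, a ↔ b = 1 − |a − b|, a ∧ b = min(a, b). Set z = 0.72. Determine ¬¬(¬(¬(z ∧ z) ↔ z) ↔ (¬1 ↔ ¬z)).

z ∧ z = min(0.72, 0.72) = 0.72
¬(z ∧ z) = 1 − 0.72 = 0.28
¬(z ∧ z) ↔ z = 1 − |0.28 − 0.72| = 1 − 0.44 = 0.56
¬(¬(z ∧ z) ↔ z) = 1 − 0.56 = 0.44
¬1 = 1 − 1.00 = 0.00
¬z = 1 − 0.72 = 0.28
¬1 ↔ ¬z = 1 − |0.00 − 0.28| = 1 − 0.28 = 0.72
¬(¬(z ∧ z) ↔ z) ↔ (¬1 ↔ ¬z) = 1 − |0.44 − 0.72| = 1 − 0.28 = 0.72
¬(¬(¬(z ∧ z) ↔ z) ↔ (¬1 ↔ ¬z)) = 1 − 0.72 = 0.28
¬¬(¬(¬(z ∧ z) ↔ z) ↔ (¬1 ↔ ¬z)) = 1 − 0.28 = 0.72

0.72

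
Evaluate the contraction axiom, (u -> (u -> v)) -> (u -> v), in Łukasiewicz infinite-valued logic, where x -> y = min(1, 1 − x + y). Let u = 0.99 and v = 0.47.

0.99

u -> v = min(1, 1 − 0.99 + 0.47) = min(1, 0.48) = 0.48
u -> (u -> v) = min(1, 1 − 0.99 + 0.48) = min(1, 0.49) = 0.49
(u -> (u -> v)) -> (u -> v) = min(1, 1 − 0.49 + 0.48) = min(1, 0.99) = 0.99
(The value 0.99 < 1 shows this instance is not satisfied; fails in Ł∞ (the t-norm is not idempotent).)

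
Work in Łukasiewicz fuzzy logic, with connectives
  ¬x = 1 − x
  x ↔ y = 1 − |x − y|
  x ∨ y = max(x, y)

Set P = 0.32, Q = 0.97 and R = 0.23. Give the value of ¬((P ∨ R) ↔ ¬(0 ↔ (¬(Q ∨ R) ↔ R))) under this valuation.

0.48

P ∨ R = max(0.32, 0.23) = 0.32
Q ∨ R = max(0.97, 0.23) = 0.97
¬(Q ∨ R) = 1 − 0.97 = 0.03
¬(Q ∨ R) ↔ R = 1 − |0.03 − 0.23| = 1 − 0.20 = 0.80
0 ↔ (¬(Q ∨ R) ↔ R) = 1 − |0.00 − 0.80| = 1 − 0.80 = 0.20
¬(0 ↔ (¬(Q ∨ R) ↔ R)) = 1 − 0.20 = 0.80
(P ∨ R) ↔ ¬(0 ↔ (¬(Q ∨ R) ↔ R)) = 1 − |0.32 − 0.80| = 1 − 0.48 = 0.52
¬((P ∨ R) ↔ ¬(0 ↔ (¬(Q ∨ R) ↔ R))) = 1 − 0.52 = 0.48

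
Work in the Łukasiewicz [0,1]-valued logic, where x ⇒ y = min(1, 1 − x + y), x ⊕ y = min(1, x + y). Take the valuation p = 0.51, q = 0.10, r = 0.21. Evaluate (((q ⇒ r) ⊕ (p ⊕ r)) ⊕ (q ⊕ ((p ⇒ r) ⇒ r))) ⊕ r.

1.00

q ⇒ r = min(1, 1 − 0.10 + 0.21) = min(1, 1.11) = 1.00
p ⊕ r = min(1, 0.51 + 0.21) = min(1, 0.72) = 0.72
(q ⇒ r) ⊕ (p ⊕ r) = min(1, 1.00 + 0.72) = min(1, 1.72) = 1.00
p ⇒ r = min(1, 1 − 0.51 + 0.21) = min(1, 0.70) = 0.70
(p ⇒ r) ⇒ r = min(1, 1 − 0.70 + 0.21) = min(1, 0.51) = 0.51
q ⊕ ((p ⇒ r) ⇒ r) = min(1, 0.10 + 0.51) = min(1, 0.61) = 0.61
((q ⇒ r) ⊕ (p ⊕ r)) ⊕ (q ⊕ ((p ⇒ r) ⇒ r)) = min(1, 1.00 + 0.61) = min(1, 1.61) = 1.00
(((q ⇒ r) ⊕ (p ⊕ r)) ⊕ (q ⊕ ((p ⇒ r) ⇒ r))) ⊕ r = min(1, 1.00 + 0.21) = min(1, 1.21) = 1.00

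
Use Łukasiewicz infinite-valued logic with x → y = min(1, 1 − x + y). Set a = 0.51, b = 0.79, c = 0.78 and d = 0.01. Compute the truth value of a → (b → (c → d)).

0.93

c → d = min(1, 1 − 0.78 + 0.01) = min(1, 0.23) = 0.23
b → (c → d) = min(1, 1 − 0.79 + 0.23) = min(1, 0.44) = 0.44
a → (b → (c → d)) = min(1, 1 − 0.51 + 0.44) = min(1, 0.93) = 0.93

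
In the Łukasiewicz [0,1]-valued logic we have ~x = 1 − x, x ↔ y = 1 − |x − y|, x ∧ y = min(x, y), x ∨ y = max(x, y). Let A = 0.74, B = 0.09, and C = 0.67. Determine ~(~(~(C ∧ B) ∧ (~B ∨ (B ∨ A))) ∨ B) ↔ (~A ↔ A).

0.61

C ∧ B = min(0.67, 0.09) = 0.09
~(C ∧ B) = 1 − 0.09 = 0.91
~B = 1 − 0.09 = 0.91
B ∨ A = max(0.09, 0.74) = 0.74
~B ∨ (B ∨ A) = max(0.91, 0.74) = 0.91
~(C ∧ B) ∧ (~B ∨ (B ∨ A)) = min(0.91, 0.91) = 0.91
~(~(C ∧ B) ∧ (~B ∨ (B ∨ A))) = 1 − 0.91 = 0.09
~(~(C ∧ B) ∧ (~B ∨ (B ∨ A))) ∨ B = max(0.09, 0.09) = 0.09
~(~(~(C ∧ B) ∧ (~B ∨ (B ∨ A))) ∨ B) = 1 − 0.09 = 0.91
~A = 1 − 0.74 = 0.26
~A ↔ A = 1 − |0.26 − 0.74| = 1 − 0.48 = 0.52
~(~(~(C ∧ B) ∧ (~B ∨ (B ∨ A))) ∨ B) ↔ (~A ↔ A) = 1 − |0.91 − 0.52| = 1 − 0.39 = 0.61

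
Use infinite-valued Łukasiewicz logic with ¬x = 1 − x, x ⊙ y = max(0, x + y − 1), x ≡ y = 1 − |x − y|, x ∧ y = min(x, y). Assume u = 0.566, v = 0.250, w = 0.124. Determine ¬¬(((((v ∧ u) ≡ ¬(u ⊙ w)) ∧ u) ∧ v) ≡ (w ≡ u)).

0.692

v ∧ u = min(0.250, 0.566) = 0.250
u ⊙ w = max(0, 0.566 + 0.124 − 1) = max(0, -0.310) = 0.000
¬(u ⊙ w) = 1 − 0.000 = 1.000
(v ∧ u) ≡ ¬(u ⊙ w) = 1 − |0.250 − 1.000| = 1 − 0.750 = 0.250
((v ∧ u) ≡ ¬(u ⊙ w)) ∧ u = min(0.250, 0.566) = 0.250
(((v ∧ u) ≡ ¬(u ⊙ w)) ∧ u) ∧ v = min(0.250, 0.250) = 0.250
w ≡ u = 1 − |0.124 − 0.566| = 1 − 0.442 = 0.558
((((v ∧ u) ≡ ¬(u ⊙ w)) ∧ u) ∧ v) ≡ (w ≡ u) = 1 − |0.250 − 0.558| = 1 − 0.308 = 0.692
¬(((((v ∧ u) ≡ ¬(u ⊙ w)) ∧ u) ∧ v) ≡ (w ≡ u)) = 1 − 0.692 = 0.308
¬¬(((((v ∧ u) ≡ ¬(u ⊙ w)) ∧ u) ∧ v) ≡ (w ≡ u)) = 1 − 0.308 = 0.692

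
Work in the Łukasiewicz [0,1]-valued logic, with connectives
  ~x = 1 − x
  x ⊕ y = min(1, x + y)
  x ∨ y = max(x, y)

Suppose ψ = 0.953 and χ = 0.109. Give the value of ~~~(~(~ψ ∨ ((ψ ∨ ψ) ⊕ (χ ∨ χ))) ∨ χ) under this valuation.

~ψ = 1 − 0.953 = 0.047
ψ ∨ ψ = max(0.953, 0.953) = 0.953
χ ∨ χ = max(0.109, 0.109) = 0.109
(ψ ∨ ψ) ⊕ (χ ∨ χ) = min(1, 0.953 + 0.109) = min(1, 1.062) = 1.000
~ψ ∨ ((ψ ∨ ψ) ⊕ (χ ∨ χ)) = max(0.047, 1.000) = 1.000
~(~ψ ∨ ((ψ ∨ ψ) ⊕ (χ ∨ χ))) = 1 − 1.000 = 0.000
~(~ψ ∨ ((ψ ∨ ψ) ⊕ (χ ∨ χ))) ∨ χ = max(0.000, 0.109) = 0.109
~(~(~ψ ∨ ((ψ ∨ ψ) ⊕ (χ ∨ χ))) ∨ χ) = 1 − 0.109 = 0.891
~~(~(~ψ ∨ ((ψ ∨ ψ) ⊕ (χ ∨ χ))) ∨ χ) = 1 − 0.891 = 0.109
~~~(~(~ψ ∨ ((ψ ∨ ψ) ⊕ (χ ∨ χ))) ∨ χ) = 1 − 0.109 = 0.891

0.891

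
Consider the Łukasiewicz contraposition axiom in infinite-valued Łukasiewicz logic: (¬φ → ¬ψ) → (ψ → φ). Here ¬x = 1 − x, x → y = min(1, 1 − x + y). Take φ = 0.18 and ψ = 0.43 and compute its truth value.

¬φ = 1 − 0.18 = 0.82
¬ψ = 1 − 0.43 = 0.57
¬φ → ¬ψ = min(1, 1 − 0.82 + 0.57) = min(1, 0.75) = 0.75
ψ → φ = min(1, 1 − 0.43 + 0.18) = min(1, 0.75) = 0.75
(¬φ → ¬ψ) → (ψ → φ) = min(1, 1 − 0.75 + 0.75) = min(1, 1.00) = 1.00
(As expected: an axiom of Ł∞, always 1.)

1.00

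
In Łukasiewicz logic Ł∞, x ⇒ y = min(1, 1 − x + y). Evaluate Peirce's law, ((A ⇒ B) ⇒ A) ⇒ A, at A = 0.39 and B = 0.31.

0.92

A ⇒ B = min(1, 1 − 0.39 + 0.31) = min(1, 0.92) = 0.92
(A ⇒ B) ⇒ A = min(1, 1 − 0.92 + 0.39) = min(1, 0.47) = 0.47
((A ⇒ B) ⇒ A) ⇒ A = min(1, 1 − 0.47 + 0.39) = min(1, 0.92) = 0.92
(The value 0.92 < 1 shows this instance is not satisfied; not a Ł∞-tautology in general.)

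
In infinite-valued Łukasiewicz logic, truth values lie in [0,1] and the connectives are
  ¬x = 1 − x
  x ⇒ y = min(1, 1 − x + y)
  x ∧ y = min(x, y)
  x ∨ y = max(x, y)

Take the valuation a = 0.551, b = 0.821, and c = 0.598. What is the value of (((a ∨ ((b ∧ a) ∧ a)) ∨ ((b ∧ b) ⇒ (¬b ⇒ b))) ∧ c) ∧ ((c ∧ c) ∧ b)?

b ∧ a = min(0.821, 0.551) = 0.551
(b ∧ a) ∧ a = min(0.551, 0.551) = 0.551
a ∨ ((b ∧ a) ∧ a) = max(0.551, 0.551) = 0.551
b ∧ b = min(0.821, 0.821) = 0.821
¬b = 1 − 0.821 = 0.179
¬b ⇒ b = min(1, 1 − 0.179 + 0.821) = min(1, 1.642) = 1.000
(b ∧ b) ⇒ (¬b ⇒ b) = min(1, 1 − 0.821 + 1.000) = min(1, 1.179) = 1.000
(a ∨ ((b ∧ a) ∧ a)) ∨ ((b ∧ b) ⇒ (¬b ⇒ b)) = max(0.551, 1.000) = 1.000
((a ∨ ((b ∧ a) ∧ a)) ∨ ((b ∧ b) ⇒ (¬b ⇒ b))) ∧ c = min(1.000, 0.598) = 0.598
c ∧ c = min(0.598, 0.598) = 0.598
(c ∧ c) ∧ b = min(0.598, 0.821) = 0.598
(((a ∨ ((b ∧ a) ∧ a)) ∨ ((b ∧ b) ⇒ (¬b ⇒ b))) ∧ c) ∧ ((c ∧ c) ∧ b) = min(0.598, 0.598) = 0.598

0.598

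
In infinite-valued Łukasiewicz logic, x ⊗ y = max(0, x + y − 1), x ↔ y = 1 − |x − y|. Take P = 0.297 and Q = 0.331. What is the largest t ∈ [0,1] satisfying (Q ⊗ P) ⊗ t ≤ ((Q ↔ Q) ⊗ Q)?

Q ⊗ P = max(0, 0.331 + 0.297 − 1) = max(0, -0.372) = 0.000
So the left factor is Q ⊗ P = 0.000.
Q ↔ Q = 1 − |0.331 − 0.331| = 1 − 0.000 = 1.000
(Q ↔ Q) ⊗ Q = max(0, 1.000 + 0.331 − 1) = max(0, 0.331) = 0.331
So the right-hand bound is (Q ↔ Q) ⊗ Q = 0.331.
The residuum of the Łukasiewicz t-norm gives the supremum: min(1, 1 − 0.000 + 0.331).
1 − 0.000 + 0.331 = 1.331, so t = min(1, 1.331) = 1.000.
Check: 0.000 ⊗ 1.000 = max(0, 0.000) = 0.000 ≤ 0.331.

1.000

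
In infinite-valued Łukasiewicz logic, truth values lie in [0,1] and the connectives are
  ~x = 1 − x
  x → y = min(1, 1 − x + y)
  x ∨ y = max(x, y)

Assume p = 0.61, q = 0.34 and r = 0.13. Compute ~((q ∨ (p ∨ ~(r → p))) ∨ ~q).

r → p = min(1, 1 − 0.13 + 0.61) = min(1, 1.48) = 1.00
~(r → p) = 1 − 1.00 = 0.00
p ∨ ~(r → p) = max(0.61, 0.00) = 0.61
q ∨ (p ∨ ~(r → p)) = max(0.34, 0.61) = 0.61
~q = 1 − 0.34 = 0.66
(q ∨ (p ∨ ~(r → p))) ∨ ~q = max(0.61, 0.66) = 0.66
~((q ∨ (p ∨ ~(r → p))) ∨ ~q) = 1 − 0.66 = 0.34

0.34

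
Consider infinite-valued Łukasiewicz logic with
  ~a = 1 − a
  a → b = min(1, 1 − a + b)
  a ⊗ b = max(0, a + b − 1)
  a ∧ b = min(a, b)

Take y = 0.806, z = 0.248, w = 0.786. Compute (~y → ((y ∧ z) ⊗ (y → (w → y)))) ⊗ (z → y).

1.000

~y = 1 − 0.806 = 0.194
y ∧ z = min(0.806, 0.248) = 0.248
w → y = min(1, 1 − 0.786 + 0.806) = min(1, 1.020) = 1.000
y → (w → y) = min(1, 1 − 0.806 + 1.000) = min(1, 1.194) = 1.000
(y ∧ z) ⊗ (y → (w → y)) = max(0, 0.248 + 1.000 − 1) = max(0, 0.248) = 0.248
~y → ((y ∧ z) ⊗ (y → (w → y))) = min(1, 1 − 0.194 + 0.248) = min(1, 1.054) = 1.000
z → y = min(1, 1 − 0.248 + 0.806) = min(1, 1.558) = 1.000
(~y → ((y ∧ z) ⊗ (y → (w → y)))) ⊗ (z → y) = max(0, 1.000 + 1.000 − 1) = max(0, 1.000) = 1.000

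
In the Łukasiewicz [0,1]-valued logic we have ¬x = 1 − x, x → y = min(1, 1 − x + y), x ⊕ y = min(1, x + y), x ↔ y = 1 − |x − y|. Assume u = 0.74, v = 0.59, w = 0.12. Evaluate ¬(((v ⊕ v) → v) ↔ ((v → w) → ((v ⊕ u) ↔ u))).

0.41

v ⊕ v = min(1, 0.59 + 0.59) = min(1, 1.18) = 1.00
(v ⊕ v) → v = min(1, 1 − 1.00 + 0.59) = min(1, 0.59) = 0.59
v → w = min(1, 1 − 0.59 + 0.12) = min(1, 0.53) = 0.53
v ⊕ u = min(1, 0.59 + 0.74) = min(1, 1.33) = 1.00
(v ⊕ u) ↔ u = 1 − |1.00 − 0.74| = 1 − 0.26 = 0.74
(v → w) → ((v ⊕ u) ↔ u) = min(1, 1 − 0.53 + 0.74) = min(1, 1.21) = 1.00
((v ⊕ v) → v) ↔ ((v → w) → ((v ⊕ u) ↔ u)) = 1 − |0.59 − 1.00| = 1 − 0.41 = 0.59
¬(((v ⊕ v) → v) ↔ ((v → w) → ((v ⊕ u) ↔ u))) = 1 − 0.59 = 0.41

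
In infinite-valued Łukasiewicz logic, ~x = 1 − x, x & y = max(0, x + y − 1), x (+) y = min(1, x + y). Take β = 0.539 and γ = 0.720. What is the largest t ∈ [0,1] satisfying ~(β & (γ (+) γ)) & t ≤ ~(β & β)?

γ (+) γ = min(1, 0.720 + 0.720) = min(1, 1.440) = 1.000
β & (γ (+) γ) = max(0, 0.539 + 1.000 − 1) = max(0, 0.539) = 0.539
~(β & (γ (+) γ)) = 1 − 0.539 = 0.461
So the left factor is ~(β & (γ (+) γ)) = 0.461.
β & β = max(0, 0.539 + 0.539 − 1) = max(0, 0.078) = 0.078
~(β & β) = 1 − 0.078 = 0.922
So the right-hand bound is ~(β & β) = 0.922.
The residuum of the Łukasiewicz t-norm gives the supremum: min(1, 1 − 0.461 + 0.922).
1 − 0.461 + 0.922 = 1.461, so t = min(1, 1.461) = 1.000.
Check: 0.461 & 1.000 = max(0, 0.461) = 0.461 ≤ 0.922.

1.000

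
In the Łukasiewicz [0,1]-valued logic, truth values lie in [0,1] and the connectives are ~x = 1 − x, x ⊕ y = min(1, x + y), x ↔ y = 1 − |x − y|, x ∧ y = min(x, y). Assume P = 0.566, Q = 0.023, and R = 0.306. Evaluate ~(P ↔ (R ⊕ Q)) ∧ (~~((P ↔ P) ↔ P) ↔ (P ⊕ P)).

0.237

R ⊕ Q = min(1, 0.306 + 0.023) = min(1, 0.329) = 0.329
P ↔ (R ⊕ Q) = 1 − |0.566 − 0.329| = 1 − 0.237 = 0.763
~(P ↔ (R ⊕ Q)) = 1 − 0.763 = 0.237
P ↔ P = 1 − |0.566 − 0.566| = 1 − 0.000 = 1.000
(P ↔ P) ↔ P = 1 − |1.000 − 0.566| = 1 − 0.434 = 0.566
~((P ↔ P) ↔ P) = 1 − 0.566 = 0.434
~~((P ↔ P) ↔ P) = 1 − 0.434 = 0.566
P ⊕ P = min(1, 0.566 + 0.566) = min(1, 1.132) = 1.000
~~((P ↔ P) ↔ P) ↔ (P ⊕ P) = 1 − |0.566 − 1.000| = 1 − 0.434 = 0.566
~(P ↔ (R ⊕ Q)) ∧ (~~((P ↔ P) ↔ P) ↔ (P ⊕ P)) = min(0.237, 0.566) = 0.237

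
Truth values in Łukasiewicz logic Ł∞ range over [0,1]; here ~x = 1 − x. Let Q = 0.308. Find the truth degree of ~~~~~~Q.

0.308

~Q = 1 − 0.308 = 0.692
~~Q = 1 − 0.692 = 0.308
~~~Q = 1 − 0.308 = 0.692
~~~~Q = 1 − 0.692 = 0.308
~~~~~Q = 1 − 0.308 = 0.692
~~~~~~Q = 1 − 0.692 = 0.308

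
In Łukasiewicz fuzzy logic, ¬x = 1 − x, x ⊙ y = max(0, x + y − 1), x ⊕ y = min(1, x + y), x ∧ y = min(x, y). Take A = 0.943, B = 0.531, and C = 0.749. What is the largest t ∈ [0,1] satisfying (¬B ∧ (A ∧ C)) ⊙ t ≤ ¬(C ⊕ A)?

0.531

¬B = 1 − 0.531 = 0.469
A ∧ C = min(0.943, 0.749) = 0.749
¬B ∧ (A ∧ C) = min(0.469, 0.749) = 0.469
So the left factor is ¬B ∧ (A ∧ C) = 0.469.
C ⊕ A = min(1, 0.749 + 0.943) = min(1, 1.692) = 1.000
¬(C ⊕ A) = 1 − 1.000 = 0.000
So the right-hand bound is ¬(C ⊕ A) = 0.000.
The residuum of the Łukasiewicz t-norm gives the supremum: min(1, 1 − 0.469 + 0.000).
1 − 0.469 + 0.000 = 0.531, so t = min(1, 0.531) = 0.531.
Check: 0.469 ⊙ 0.531 = max(0, 0.000) = 0.000 ≤ 0.000.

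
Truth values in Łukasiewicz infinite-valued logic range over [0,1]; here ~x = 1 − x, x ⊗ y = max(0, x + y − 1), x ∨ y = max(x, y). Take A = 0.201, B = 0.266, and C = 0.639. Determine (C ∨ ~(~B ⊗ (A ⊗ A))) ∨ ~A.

1.000

~B = 1 − 0.266 = 0.734
A ⊗ A = max(0, 0.201 + 0.201 − 1) = max(0, -0.598) = 0.000
~B ⊗ (A ⊗ A) = max(0, 0.734 + 0.000 − 1) = max(0, -0.266) = 0.000
~(~B ⊗ (A ⊗ A)) = 1 − 0.000 = 1.000
C ∨ ~(~B ⊗ (A ⊗ A)) = max(0.639, 1.000) = 1.000
~A = 1 − 0.201 = 0.799
(C ∨ ~(~B ⊗ (A ⊗ A))) ∨ ~A = max(1.000, 0.799) = 1.000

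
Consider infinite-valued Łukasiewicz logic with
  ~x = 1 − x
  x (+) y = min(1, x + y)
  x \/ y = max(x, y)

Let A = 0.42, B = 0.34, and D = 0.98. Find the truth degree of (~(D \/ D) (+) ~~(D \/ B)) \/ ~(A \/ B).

D \/ D = max(0.98, 0.98) = 0.98
~(D \/ D) = 1 − 0.98 = 0.02
D \/ B = max(0.98, 0.34) = 0.98
~(D \/ B) = 1 − 0.98 = 0.02
~~(D \/ B) = 1 − 0.02 = 0.98
~(D \/ D) (+) ~~(D \/ B) = min(1, 0.02 + 0.98) = min(1, 1.00) = 1.00
A \/ B = max(0.42, 0.34) = 0.42
~(A \/ B) = 1 − 0.42 = 0.58
(~(D \/ D) (+) ~~(D \/ B)) \/ ~(A \/ B) = max(1.00, 0.58) = 1.00

1.00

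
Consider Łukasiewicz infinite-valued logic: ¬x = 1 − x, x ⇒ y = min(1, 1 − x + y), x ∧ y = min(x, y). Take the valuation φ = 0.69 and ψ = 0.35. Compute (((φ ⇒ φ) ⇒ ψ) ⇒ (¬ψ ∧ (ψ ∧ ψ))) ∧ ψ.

φ ⇒ φ = min(1, 1 − 0.69 + 0.69) = min(1, 1.00) = 1.00
(φ ⇒ φ) ⇒ ψ = min(1, 1 − 1.00 + 0.35) = min(1, 0.35) = 0.35
¬ψ = 1 − 0.35 = 0.65
ψ ∧ ψ = min(0.35, 0.35) = 0.35
¬ψ ∧ (ψ ∧ ψ) = min(0.65, 0.35) = 0.35
((φ ⇒ φ) ⇒ ψ) ⇒ (¬ψ ∧ (ψ ∧ ψ)) = min(1, 1 − 0.35 + 0.35) = min(1, 1.00) = 1.00
(((φ ⇒ φ) ⇒ ψ) ⇒ (¬ψ ∧ (ψ ∧ ψ))) ∧ ψ = min(1.00, 0.35) = 0.35

0.35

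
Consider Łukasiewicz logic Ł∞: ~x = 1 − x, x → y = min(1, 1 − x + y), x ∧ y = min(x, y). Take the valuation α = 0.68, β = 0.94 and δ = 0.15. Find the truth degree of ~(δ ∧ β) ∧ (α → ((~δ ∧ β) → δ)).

δ ∧ β = min(0.15, 0.94) = 0.15
~(δ ∧ β) = 1 − 0.15 = 0.85
~δ = 1 − 0.15 = 0.85
~δ ∧ β = min(0.85, 0.94) = 0.85
(~δ ∧ β) → δ = min(1, 1 − 0.85 + 0.15) = min(1, 0.30) = 0.30
α → ((~δ ∧ β) → δ) = min(1, 1 − 0.68 + 0.30) = min(1, 0.62) = 0.62
~(δ ∧ β) ∧ (α → ((~δ ∧ β) → δ)) = min(0.85, 0.62) = 0.62

0.62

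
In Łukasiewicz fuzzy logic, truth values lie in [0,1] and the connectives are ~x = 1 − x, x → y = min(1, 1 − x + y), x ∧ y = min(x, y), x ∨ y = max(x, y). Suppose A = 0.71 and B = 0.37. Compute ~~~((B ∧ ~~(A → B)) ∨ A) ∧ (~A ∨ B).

0.29

A → B = min(1, 1 − 0.71 + 0.37) = min(1, 0.66) = 0.66
~(A → B) = 1 − 0.66 = 0.34
~~(A → B) = 1 − 0.34 = 0.66
B ∧ ~~(A → B) = min(0.37, 0.66) = 0.37
(B ∧ ~~(A → B)) ∨ A = max(0.37, 0.71) = 0.71
~((B ∧ ~~(A → B)) ∨ A) = 1 − 0.71 = 0.29
~~((B ∧ ~~(A → B)) ∨ A) = 1 − 0.29 = 0.71
~~~((B ∧ ~~(A → B)) ∨ A) = 1 − 0.71 = 0.29
~A = 1 − 0.71 = 0.29
~A ∨ B = max(0.29, 0.37) = 0.37
~~~((B ∧ ~~(A → B)) ∨ A) ∧ (~A ∨ B) = min(0.29, 0.37) = 0.29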